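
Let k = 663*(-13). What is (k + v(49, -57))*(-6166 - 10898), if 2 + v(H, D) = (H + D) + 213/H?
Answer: 7211382912/49 ≈ 1.4717e+8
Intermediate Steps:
v(H, D) = -2 + D + H + 213/H (v(H, D) = -2 + ((H + D) + 213/H) = -2 + ((D + H) + 213/H) = -2 + (D + H + 213/H) = -2 + D + H + 213/H)
k = -8619
(k + v(49, -57))*(-6166 - 10898) = (-8619 + (-2 - 57 + 49 + 213/49))*(-6166 - 10898) = (-8619 + (-2 - 57 + 49 + 213*(1/49)))*(-17064) = (-8619 + (-2 - 57 + 49 + 213/49))*(-17064) = (-8619 - 277/49)*(-17064) = -422608/49*(-17064) = 7211382912/49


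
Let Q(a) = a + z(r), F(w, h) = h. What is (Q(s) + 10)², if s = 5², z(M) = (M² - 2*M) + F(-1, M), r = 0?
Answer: 1225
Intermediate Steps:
z(M) = M² - M (z(M) = (M² - 2*M) + M = M² - M)
s = 25
Q(a) = a (Q(a) = a + 0*(-1 + 0) = a + 0*(-1) = a + 0 = a)
(Q(s) + 10)² = (25 + 10)² = 35² = 1225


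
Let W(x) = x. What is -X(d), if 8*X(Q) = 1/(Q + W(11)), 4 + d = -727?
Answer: 1/5760 ≈ 0.00017361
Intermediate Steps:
d = -731 (d = -4 - 727 = -731)
X(Q) = 1/(8*(11 + Q)) (X(Q) = 1/(8*(Q + 11)) = 1/(8*(11 + Q)))
-X(d) = -1/(8*(11 - 731)) = -1/(8*(-720)) = -(-1)/(8*720) = -1*(-1/5760) = 1/5760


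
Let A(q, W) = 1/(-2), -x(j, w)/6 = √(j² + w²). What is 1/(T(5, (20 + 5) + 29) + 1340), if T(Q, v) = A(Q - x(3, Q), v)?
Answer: 2/2679 ≈ 0.00074655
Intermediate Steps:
x(j, w) = -6*√(j² + w²)
A(q, W) = -½
T(Q, v) = -½
1/(T(5, (20 + 5) + 29) + 1340) = 1/(-½ + 1340) = 1/(2679/2) = 2/2679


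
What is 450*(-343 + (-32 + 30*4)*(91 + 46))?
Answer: 5270850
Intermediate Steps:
450*(-343 + (-32 + 30*4)*(91 + 46)) = 450*(-343 + (-32 + 120)*137) = 450*(-343 + 88*137) = 450*(-343 + 12056) = 450*11713 = 5270850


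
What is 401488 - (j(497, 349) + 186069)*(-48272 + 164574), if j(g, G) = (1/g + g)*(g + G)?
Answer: -35058660727870/497 ≈ -7.0541e+10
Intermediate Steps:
j(g, G) = (G + g)*(g + 1/g) (j(g, G) = (g + 1/g)*(G + g) = (G + g)*(g + 1/g))
401488 - (j(497, 349) + 186069)*(-48272 + 164574) = 401488 - ((1 + 497² + 349*497 + 349/497) + 186069)*(-48272 + 164574) = 401488 - ((1 + 247009 + 173453 + 349*(1/497)) + 186069)*116302 = 401488 - ((1 + 247009 + 173453 + 349/497) + 186069)*116302 = 401488 - (208970460/497 + 186069)*116302 = 401488 - 301446753*116302/497 = 401488 - 1*35058860267406/497 = 401488 - 35058860267406/497 = -35058660727870/497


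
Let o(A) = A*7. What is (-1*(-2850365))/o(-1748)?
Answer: -407195/1748 ≈ -232.95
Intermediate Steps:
o(A) = 7*A
(-1*(-2850365))/o(-1748) = (-1*(-2850365))/((7*(-1748))) = 2850365/(-12236) = 2850365*(-1/12236) = -407195/1748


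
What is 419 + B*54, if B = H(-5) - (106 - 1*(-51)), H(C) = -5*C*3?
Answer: -4009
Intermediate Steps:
H(C) = -15*C
B = -82 (B = -15*(-5) - (106 - 1*(-51)) = 75 - (106 + 51) = 75 - 1*157 = 75 - 157 = -82)
419 + B*54 = 419 - 82*54 = 419 - 4428 = -4009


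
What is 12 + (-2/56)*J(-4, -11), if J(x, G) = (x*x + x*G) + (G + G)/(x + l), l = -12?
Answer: 2197/224 ≈ 9.8080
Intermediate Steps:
J(x, G) = x² + G*x + 2*G/(-12 + x) (J(x, G) = (x*x + x*G) + (G + G)/(x - 12) = (x² + G*x) + (2*G)/(-12 + x) = (x² + G*x) + 2*G/(-12 + x) = x² + G*x + 2*G/(-12 + x))
12 + (-2/56)*J(-4, -11) = 12 + (-2/56)*(((-4)³ - 12*(-4)² + 2*(-11) - 11*(-4)² - 12*(-11)*(-4))/(-12 - 4)) = 12 + (-2*1/56)*((-64 - 12*16 - 22 - 11*16 - 528)/(-16)) = 12 - (-1)*(-64 - 192 - 22 - 176 - 528)/448 = 12 - (-1)*(-982)/448 = 12 - 1/28*491/8 = 12 - 491/224 = 2197/224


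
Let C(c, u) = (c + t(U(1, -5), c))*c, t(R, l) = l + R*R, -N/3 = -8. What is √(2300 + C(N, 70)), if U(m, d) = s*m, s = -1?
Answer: 2*√869 ≈ 58.958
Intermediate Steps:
U(m, d) = -m
N = 24 (N = -3*(-8) = 24)
t(R, l) = l + R²
C(c, u) = c*(1 + 2*c) (C(c, u) = (c + (c + (-1*1)²))*c = (c + (c + (-1)²))*c = (c + (c + 1))*c = (c + (1 + c))*c = (1 + 2*c)*c = c*(1 + 2*c))
√(2300 + C(N, 70)) = √(2300 + 24*(1 + 2*24)) = √(2300 + 24*(1 + 48)) = √(2300 + 24*49) = √(2300 + 1176) = √3476 = 2*√869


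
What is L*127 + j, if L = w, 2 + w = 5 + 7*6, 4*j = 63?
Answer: 22923/4 ≈ 5730.8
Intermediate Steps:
j = 63/4 (j = (¼)*63 = 63/4 ≈ 15.750)
w = 45 (w = -2 + (5 + 7*6) = -2 + (5 + 42) = -2 + 47 = 45)
L = 45
L*127 + j = 45*127 + 63/4 = 5715 + 63/4 = 22923/4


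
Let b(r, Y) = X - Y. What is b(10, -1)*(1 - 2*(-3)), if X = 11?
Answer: 84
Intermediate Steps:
b(r, Y) = 11 - Y
b(10, -1)*(1 - 2*(-3)) = (11 - 1*(-1))*(1 - 2*(-3)) = (11 + 1)*(1 + 6) = 12*7 = 84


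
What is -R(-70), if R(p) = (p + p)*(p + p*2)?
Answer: -29400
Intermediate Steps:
R(p) = 6*p² (R(p) = (2*p)*(p + 2*p) = (2*p)*(3*p) = 6*p²)
-R(-70) = -6*(-70)² = -6*4900 = -1*29400 = -29400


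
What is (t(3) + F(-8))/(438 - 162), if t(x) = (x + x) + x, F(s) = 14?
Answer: 1/12 ≈ 0.083333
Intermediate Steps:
t(x) = 3*x (t(x) = 2*x + x = 3*x)
(t(3) + F(-8))/(438 - 162) = (3*3 + 14)/(438 - 162) = (9 + 14)/276 = 23*(1/276) = 1/12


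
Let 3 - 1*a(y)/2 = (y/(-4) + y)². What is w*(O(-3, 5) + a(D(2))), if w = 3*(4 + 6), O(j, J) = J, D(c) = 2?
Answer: 195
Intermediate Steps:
a(y) = 6 - 9*y²/8 (a(y) = 6 - 2*(y/(-4) + y)² = 6 - 2*(y*(-¼) + y)² = 6 - 2*(-y/4 + y)² = 6 - 2*9*y²/16 = 6 - 9*y²/8)
w = 30 (w = 3*10 = 30)
w*(O(-3, 5) + a(D(2))) = 30*(5 + (6 - 9/8*2²)) = 30*(5 + (6 - 9/8*4)) = 30*(5 + (6 - 9/2)) = 30*(5 + 3/2) = 30*(13/2) = 195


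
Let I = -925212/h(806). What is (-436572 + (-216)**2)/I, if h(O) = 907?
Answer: 29471151/77101 ≈ 382.24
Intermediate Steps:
I = -925212/907 ≈ -1020.1
(-436572 + (-216)**2)/I = (-436572 + (-216)**2)/(-925212/907) = (-436572 + 46656)*(-907/925212) = -389916*(-907/925212) = 29471151/77101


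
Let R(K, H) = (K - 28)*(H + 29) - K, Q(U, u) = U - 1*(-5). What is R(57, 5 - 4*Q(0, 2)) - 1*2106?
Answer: -1757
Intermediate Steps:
Q(U, u) = 5 + U (Q(U, u) = U + 5 = 5 + U)
R(K, H) = -K + (-28 + K)*(29 + H) (R(K, H) = (-28 + K)*(29 + H) - K = -K + (-28 + K)*(29 + H))
R(57, 5 - 4*Q(0, 2)) - 1*2106 = (-812 - 28*(5 - 4*(5 + 0)) + 28*57 + (5 - 4*(5 + 0))*57) - 1*2106 = (-812 - 28*(5 - 4*5) + 1596 + (5 - 4*5)*57) - 2106 = (-812 - 28*(5 - 20) + 1596 + (5 - 20)*57) - 2106 = (-812 - 28*(-15) + 1596 - 15*57) - 2106 = (-812 + 420 + 1596 - 855) - 2106 = 349 - 2106 = -1757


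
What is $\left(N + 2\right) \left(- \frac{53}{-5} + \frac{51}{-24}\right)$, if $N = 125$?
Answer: $\frac{43053}{40} \approx 1076.3$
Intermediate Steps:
$\left(N + 2\right) \left(- \frac{53}{-5} + \frac{51}{-24}\right) = \left(125 + 2\right) \left(- \frac{53}{-5} + \frac{51}{-24}\right) = 127 \left(\left(-53\right) \left(- \frac{1}{5}\right) + 51 \left(- \frac{1}{24}\right)\right) = 127 \left(\frac{53}{5} - \frac{17}{8}\right) = 127 \cdot \frac{339}{40} = \frac{43053}{40}$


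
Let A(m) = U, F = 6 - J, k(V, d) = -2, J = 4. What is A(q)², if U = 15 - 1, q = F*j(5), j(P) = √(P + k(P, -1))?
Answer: 196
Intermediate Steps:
F = 2 (F = 6 - 1*4 = 6 - 4 = 2)
j(P) = √(-2 + P) (j(P) = √(P - 2) = √(-2 + P))
q = 2*√3 (q = 2*√(-2 + 5) = 2*√3 ≈ 3.4641)
U = 14
A(m) = 14
A(q)² = 14² = 196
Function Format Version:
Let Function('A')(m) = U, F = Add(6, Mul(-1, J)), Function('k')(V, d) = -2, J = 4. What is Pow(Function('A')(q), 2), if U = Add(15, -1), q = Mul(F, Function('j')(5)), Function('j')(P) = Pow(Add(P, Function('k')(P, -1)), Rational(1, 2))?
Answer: 196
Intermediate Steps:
F = 2 (F = Add(6, Mul(-1, 4)) = Add(6, -4) = 2)
Function('j')(P) = Pow(Add(-2, P), Rational(1, 2)) (Function('j')(P) = Pow(Add(P, -2), Rational(1, 2)) = Pow(Add(-2, P), Rational(1, 2)))
q = Mul(2, Pow(3, Rational(1, 2))) (q = Mul(2, Pow(Add(-2, 5), Rational(1, 2))) = Mul(2, Pow(3, Rational(1, 2))) ≈ 3.4641)
U = 14
Function('A')(m) = 14
Pow(Function('A')(q), 2) = Pow(14, 2) = 196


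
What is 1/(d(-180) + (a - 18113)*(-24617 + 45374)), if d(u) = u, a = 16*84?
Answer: -1/348074313 ≈ -2.8729e-9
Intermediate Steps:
a = 1344
1/(d(-180) + (a - 18113)*(-24617 + 45374)) = 1/(-180 + (1344 - 18113)*(-24617 + 45374)) = 1/(-180 - 16769*20757) = 1/(-180 - 348074133) = 1/(-348074313) = -1/348074313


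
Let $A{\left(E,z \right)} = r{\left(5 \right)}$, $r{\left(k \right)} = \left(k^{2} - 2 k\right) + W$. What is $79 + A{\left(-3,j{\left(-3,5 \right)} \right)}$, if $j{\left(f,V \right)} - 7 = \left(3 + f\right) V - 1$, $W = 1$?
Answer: $95$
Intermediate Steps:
$r{\left(k \right)} = 1 + k^{2} - 2 k$ ($r{\left(k \right)} = \left(k^{2} - 2 k\right) + 1 = 1 + k^{2} - 2 k$)
$j{\left(f,V \right)} = 6 + V \left(3 + f\right)$ ($j{\left(f,V \right)} = 7 + \left(\left(3 + f\right) V - 1\right) = 7 + \left(V \left(3 + f\right) - 1\right) = 7 + \left(-1 + V \left(3 + f\right)\right) = 6 + V \left(3 + f\right)$)
$A{\left(E,z \right)} = 16$ ($A{\left(E,z \right)} = 1 + 5^{2} - 10 = 1 + 25 - 10 = 16$)
$79 + A{\left(-3,j{\left(-3,5 \right)} \right)} = 79 + 16 = 95$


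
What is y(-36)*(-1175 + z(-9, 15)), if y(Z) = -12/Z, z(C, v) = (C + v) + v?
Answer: -1154/3 ≈ -384.67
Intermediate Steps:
z(C, v) = C + 2*v
y(-36)*(-1175 + z(-9, 15)) = (-12/(-36))*(-1175 + (-9 + 2*15)) = (-12*(-1/36))*(-1175 + (-9 + 30)) = (-1175 + 21)/3 = (⅓)*(-1154) = -1154/3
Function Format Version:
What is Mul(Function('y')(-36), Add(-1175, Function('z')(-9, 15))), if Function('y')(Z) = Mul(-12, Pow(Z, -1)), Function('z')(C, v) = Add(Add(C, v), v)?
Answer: Rational(-1154, 3) ≈ -384.67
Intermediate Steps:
Function('z')(C, v) = Add(C, Mul(2, v))
Mul(Function('y')(-36), Add(-1175, Function('z')(-9, 15))) = Mul(Mul(-12, Pow(-36, -1)), Add(-1175, Add(-9, Mul(2, 15)))) = Mul(Mul(-12, Rational(-1, 36)), Add(-1175, Add(-9, 30))) = Mul(Rational(1, 3), Add(-1175, 21)) = Mul(Rational(1, 3), -1154) = Rational(-1154, 3)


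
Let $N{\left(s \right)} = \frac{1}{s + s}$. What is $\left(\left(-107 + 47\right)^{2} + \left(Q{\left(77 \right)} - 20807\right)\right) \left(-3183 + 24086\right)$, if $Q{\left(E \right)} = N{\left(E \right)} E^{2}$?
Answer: $- \frac{717746311}{2} \approx -3.5887 \cdot 10^{8}$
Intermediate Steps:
$N{\left(s \right)} = \frac{1}{2 s}$
$Q{\left(E \right)} = \frac{E}{2}$ ($Q{\left(E \right)} = \frac{1}{2 E} E^{2} = \frac{E}{2}$)
$\left(\left(-107 + 47\right)^{2} + \left(Q{\left(77 \right)} - 20807\right)\right) \left(-3183 + 24086\right) = \left(\left(-107 + 47\right)^{2} + \left(\frac{1}{2} \cdot 77 - 20807\right)\right) \left(-3183 + 24086\right) = \left(\left(-60\right)^{2} + \left(\frac{77}{2} - 20807\right)\right) 20903 = \left(3600 - \frac{41537}{2}\right) 20903 = \left(- \frac{34337}{2}\right) 20903 = - \frac{717746311}{2}$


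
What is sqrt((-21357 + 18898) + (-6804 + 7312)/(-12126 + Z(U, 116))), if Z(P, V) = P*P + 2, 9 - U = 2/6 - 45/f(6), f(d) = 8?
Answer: I*sqrt(4636659253475123)/1373155 ≈ 49.589*I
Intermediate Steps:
U = 343/24 (U = 9 - (2/6 - 45/8) = 9 - (2*(1/6) - 45*1/8) = 9 - (1/3 - 45/8) = 9 - 1*(-127/24) = 9 + 127/24 = 343/24 ≈ 14.292)
Z(P, V) = 2 + P**2 (Z(P, V) = P**2 + 2 = 2 + P**2)
sqrt((-21357 + 18898) + (-6804 + 7312)/(-12126 + Z(U, 116))) = sqrt((-21357 + 18898) + (-6804 + 7312)/(-12126 + (2 + (343/24)**2))) = sqrt(-2459 + 508/(-12126 + (2 + 117649/576))) = sqrt(-2459 + 508/(-12126 + 118801/576)) = sqrt(-2459 + 508/(-6865775/576)) = sqrt(-2459 + 508*(-576/6865775)) = sqrt(-2459 - 292608/6865775) = sqrt(-16883233333/6865775) = I*sqrt(4636659253475123)/1373155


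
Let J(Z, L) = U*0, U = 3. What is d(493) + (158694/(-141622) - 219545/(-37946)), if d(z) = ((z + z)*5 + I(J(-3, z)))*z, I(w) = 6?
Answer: 6538673211902021/2686994206 ≈ 2.4335e+6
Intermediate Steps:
J(Z, L) = 0 (J(Z, L) = 3*0 = 0)
d(z) = z*(6 + 10*z) (d(z) = ((z + z)*5 + 6)*z = ((2*z)*5 + 6)*z = (10*z + 6)*z = (6 + 10*z)*z = z*(6 + 10*z))
d(493) + (158694/(-141622) - 219545/(-37946)) = 2*493*(3 + 5*493) + (158694/(-141622) - 219545/(-37946)) = 2*493*(3 + 2465) + (158694*(-1/141622) - 219545*(-1/37946)) = 2*493*2468 + (-79347/70811 + 219545/37946) = 2433448 + 12535299733/2686994206 = 6538673211902021/2686994206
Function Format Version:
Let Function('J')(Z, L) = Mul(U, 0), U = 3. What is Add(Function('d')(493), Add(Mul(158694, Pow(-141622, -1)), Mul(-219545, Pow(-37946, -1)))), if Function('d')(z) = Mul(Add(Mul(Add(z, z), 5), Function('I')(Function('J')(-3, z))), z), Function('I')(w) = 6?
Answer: Rational(6538673211902021, 2686994206) ≈ 2.4335e+6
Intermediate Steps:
Function('J')(Z, L) = 0 (Function('J')(Z, L) = Mul(3, 0) = 0)
Function('d')(z) = Mul(z, Add(6, Mul(10, z))) (Function('d')(z) = Mul(Add(Mul(Add(z, z), 5), 6), z) = Mul(Add(Mul(Mul(2, z), 5), 6), z) = Mul(Add(Mul(10, z), 6), z) = Mul(Add(6, Mul(10, z)), z) = Mul(z, Add(6, Mul(10, z))))
Add(Function('d')(493), Add(Mul(158694, Pow(-141622, -1)), Mul(-219545, Pow(-37946, -1)))) = Add(Mul(2, 493, Add(3, Mul(5, 493))), Add(Mul(158694, Pow(-141622, -1)), Mul(-219545, Pow(-37946, -1)))) = Add(Mul(2, 493, Add(3, 2465)), Add(Mul(158694, Rational(-1, 141622)), Mul(-219545, Rational(-1, 37946)))) = Add(Mul(2, 493, 2468), Add(Rational(-79347, 70811), Rational(219545, 37946))) = Add(2433448, Rational(12535299733, 2686994206)) = Rational(6538673211902021, 2686994206)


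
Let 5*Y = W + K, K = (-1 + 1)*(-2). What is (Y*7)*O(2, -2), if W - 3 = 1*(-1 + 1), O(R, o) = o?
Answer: -42/5 ≈ -8.4000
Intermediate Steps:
W = 3 (W = 3 + 1*(-1 + 1) = 3 + 1*0 = 3 + 0 = 3)
K = 0 (K = 0*(-2) = 0)
Y = 3/5 (Y = (3 + 0)/5 = (1/5)*3 = 3/5 ≈ 0.60000)
(Y*7)*O(2, -2) = ((3/5)*7)*(-2) = (21/5)*(-2) = -42/5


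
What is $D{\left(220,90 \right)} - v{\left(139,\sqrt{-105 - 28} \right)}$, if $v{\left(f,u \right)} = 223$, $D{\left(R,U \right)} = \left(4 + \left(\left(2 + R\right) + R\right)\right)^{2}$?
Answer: $198693$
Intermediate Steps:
$D{\left(R,U \right)} = \left(6 + 2 R\right)^{2}$ ($D{\left(R,U \right)} = \left(4 + \left(2 + 2 R\right)\right)^{2} = \left(6 + 2 R\right)^{2}$)
$D{\left(220,90 \right)} - v{\left(139,\sqrt{-105 - 28} \right)} = 4 \left(3 + 220\right)^{2} - 223 = 4 \cdot 223^{2} - 223 = 4 \cdot 49729 - 223 = 198916 - 223 = 198693$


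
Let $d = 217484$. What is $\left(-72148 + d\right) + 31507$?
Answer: $176843$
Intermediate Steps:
$\left(-72148 + d\right) + 31507 = \left(-72148 + 217484\right) + 31507 = 145336 + 31507 = 176843$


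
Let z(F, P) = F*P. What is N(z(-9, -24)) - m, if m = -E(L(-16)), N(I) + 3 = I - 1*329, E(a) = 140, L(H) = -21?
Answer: 24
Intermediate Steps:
N(I) = -332 + I (N(I) = -3 + (I - 1*329) = -3 + (I - 329) = -3 + (-329 + I) = -332 + I)
m = -140 (m = -1*140 = -140)
N(z(-9, -24)) - m = (-332 - 9*(-24)) - 1*(-140) = (-332 + 216) + 140 = -116 + 140 = 24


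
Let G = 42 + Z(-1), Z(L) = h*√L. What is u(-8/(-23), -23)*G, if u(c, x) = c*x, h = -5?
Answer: -336 + 40*I ≈ -336.0 + 40.0*I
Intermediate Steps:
Z(L) = -5*√L
G = 42 - 5*I ≈ 42.0 - 5.0*I
u(-8/(-23), -23)*G = (-8/(-23)*(-23))*(42 - 5*I) = (-8*(-1/23)*(-23))*(42 - 5*I) = ((8/23)*(-23))*(42 - 5*I) = -8*(42 - 5*I) = -336 + 40*I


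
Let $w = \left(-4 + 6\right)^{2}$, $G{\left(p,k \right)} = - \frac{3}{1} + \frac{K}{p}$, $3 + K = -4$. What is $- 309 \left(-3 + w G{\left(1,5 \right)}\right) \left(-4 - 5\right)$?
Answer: $-119583$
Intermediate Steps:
$K = -7$ ($K = -3 - 4 = -7$)
$G{\left(p,k \right)} = -3 - \frac{7}{p}$ ($G{\left(p,k \right)} = - \frac{3}{1} - \frac{7}{p} = \left(-3\right) 1 - \frac{7}{p} = -3 - \frac{7}{p}$)
$w = 4$ ($w = 2^{2} = 4$)
$- 309 \left(-3 + w G{\left(1,5 \right)}\right) \left(-4 - 5\right) = - 309 \left(-3 + 4 \left(-3 - \frac{7}{1}\right)\right) \left(-4 - 5\right) = - 309 \left(-3 + 4 \left(-3 - 7\right)\right) \left(-4 - 5\right) = - 309 \left(-3 + 4 \left(-3 - 7\right)\right) \left(-9\right) = - 309 \left(-3 + 4 \left(-10\right)\right) \left(-9\right) = - 309 \left(-3 - 40\right) \left(-9\right) = - 309 \left(\left(-43\right) \left(-9\right)\right) = \left(-309\right) 387 = -119583$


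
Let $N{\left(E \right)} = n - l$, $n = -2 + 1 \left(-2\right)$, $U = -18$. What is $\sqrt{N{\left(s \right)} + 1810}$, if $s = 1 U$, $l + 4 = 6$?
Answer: $2 \sqrt{451} \approx 42.474$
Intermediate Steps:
$n = -4$ ($n = -2 - 2 = -4$)
$l = 2$ ($l = -4 + 6 = 2$)
$s = -18$ ($s = 1 \left(-18\right) = -18$)
$N{\left(E \right)} = -6$ ($N{\left(E \right)} = -4 - 2 = -6$)
$\sqrt{N{\left(s \right)} + 1810} = \sqrt{-6 + 1810} = \sqrt{1804} = 2 \sqrt{451}$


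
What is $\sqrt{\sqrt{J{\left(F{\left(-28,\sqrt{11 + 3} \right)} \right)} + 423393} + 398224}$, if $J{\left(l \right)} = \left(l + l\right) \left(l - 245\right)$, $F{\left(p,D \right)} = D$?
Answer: $\sqrt{398224 + \sqrt{423421 - 490 \sqrt{14}}} \approx 631.56$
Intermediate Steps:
$J{\left(l \right)} = 2 l \left(-245 + l\right)$
$\sqrt{\sqrt{J{\left(F{\left(-28,\sqrt{11 + 3} \right)} \right)} + 423393} + 398224} = \sqrt{\sqrt{2 \sqrt{11 + 3} \left(-245 + \sqrt{11 + 3}\right) + 423393} + 398224} = \sqrt{\sqrt{2 \sqrt{14} \left(-245 + \sqrt{14}\right) + 423393} + 398224} = \sqrt{\sqrt{423393 + 2 \sqrt{14} \left(-245 + \sqrt{14}\right)} + 398224} = \sqrt{398224 + \sqrt{423393 + 2 \sqrt{14} \left(-245 + \sqrt{14}\right)}}$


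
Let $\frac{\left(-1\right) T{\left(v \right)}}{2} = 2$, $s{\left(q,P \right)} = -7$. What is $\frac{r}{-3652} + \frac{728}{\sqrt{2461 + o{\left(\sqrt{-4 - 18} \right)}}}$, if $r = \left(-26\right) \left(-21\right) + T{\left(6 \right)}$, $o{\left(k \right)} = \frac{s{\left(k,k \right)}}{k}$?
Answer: $- \frac{271}{1826} + \frac{728 \sqrt{22}}{\sqrt{54142 + 7 i \sqrt{22}}} \approx 14.527 - 0.0044496 i$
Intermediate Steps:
$T{\left(v \right)} = -4$ ($T{\left(v \right)} = \left(-2\right) 2 = -4$)
$o{\left(k \right)} = - \frac{7}{k}$
$r = 542$ ($r = \left(-26\right) \left(-21\right) - 4 = 546 - 4 = 542$)
$\frac{r}{-3652} + \frac{728}{\sqrt{2461 + o{\left(\sqrt{-4 - 18} \right)}}} = \frac{542}{-3652} + \frac{728}{\sqrt{2461 - \frac{7}{\sqrt{-4 - 18}}}} = 542 \left(- \frac{1}{3652}\right) + \frac{728}{\sqrt{2461 - \frac{7}{\sqrt{-22}}}} = - \frac{271}{1826} + \frac{728}{\sqrt{2461 - \frac{7}{i \sqrt{22}}}} = - \frac{271}{1826} + \frac{728}{\sqrt{2461 - 7 \left(- \frac{i \sqrt{22}}{22}\right)}} = - \frac{271}{1826} + \frac{728}{\sqrt{2461 + \frac{7 i \sqrt{22}}{22}}}$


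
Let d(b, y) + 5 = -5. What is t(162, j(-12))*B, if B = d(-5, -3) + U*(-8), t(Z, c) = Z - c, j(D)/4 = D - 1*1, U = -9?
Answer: 13268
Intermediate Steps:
d(b, y) = -10 (d(b, y) = -5 - 5 = -10)
j(D) = -4 + 4*D (j(D) = 4*(D - 1*1) = 4*(D - 1) = 4*(-1 + D) = -4 + 4*D)
B = 62 (B = -10 - 9*(-8) = -10 + 72 = 62)
t(162, j(-12))*B = (162 - (-4 + 4*(-12)))*62 = (162 - (-4 - 48))*62 = (162 - 1*(-52))*62 = (162 + 52)*62 = 214*62 = 13268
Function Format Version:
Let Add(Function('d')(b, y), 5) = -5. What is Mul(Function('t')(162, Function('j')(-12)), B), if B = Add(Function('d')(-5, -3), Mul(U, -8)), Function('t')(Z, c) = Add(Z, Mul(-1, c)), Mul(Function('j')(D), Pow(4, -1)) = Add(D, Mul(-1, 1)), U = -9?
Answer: 13268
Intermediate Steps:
Function('d')(b, y) = -10 (Function('d')(b, y) = Add(-5, -5) = -10)
Function('j')(D) = Add(-4, Mul(4, D)) (Function('j')(D) = Mul(4, Add(D, Mul(-1, 1))) = Mul(4, Add(D, -1)) = Mul(4, Add(-1, D)) = Add(-4, Mul(4, D)))
B = 62 (B = Add(-10, Mul(-9, -8)) = Add(-10, 72) = 62)
Mul(Function('t')(162, Function('j')(-12)), B) = Mul(Add(162, Mul(-1, Add(-4, Mul(4, -12)))), 62) = Mul(Add(162, Mul(-1, Add(-4, -48))), 62) = Mul(Add(162, Mul(-1, -52)), 62) = Mul(Add(162, 52), 62) = Mul(214, 62) = 13268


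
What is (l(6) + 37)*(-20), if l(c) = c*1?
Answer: -860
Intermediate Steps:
l(c) = c
(l(6) + 37)*(-20) = (6 + 37)*(-20) = 43*(-20) = -860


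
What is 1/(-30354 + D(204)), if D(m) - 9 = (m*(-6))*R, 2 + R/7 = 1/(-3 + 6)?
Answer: -1/16065 ≈ -6.2247e-5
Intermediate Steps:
R = -35/3 (R = -14 + 7/(-3 + 6) = -14 + 7/3 = -35/3 ≈ -11.667)
D(m) = 9 + 70*m (D(m) = 9 + (m*(-6))*(-35/3) = 9 - 6*m*(-35/3) = 9 + 70*m)
1/(-30354 + D(204)) = 1/(-30354 + (9 + 70*204)) = 1/(-30354 + (9 + 14280)) = 1/(-30354 + 14289) = 1/(-16065) = -1/16065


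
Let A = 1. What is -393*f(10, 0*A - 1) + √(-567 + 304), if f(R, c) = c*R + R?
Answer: I*√263 ≈ 16.217*I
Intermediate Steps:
f(R, c) = R + R*c (f(R, c) = R*c + R = R + R*c)
-393*f(10, 0*A - 1) + √(-567 + 304) = -3930*(1 + (0*1 - 1)) + √(-567 + 304) = -3930*(1 + (0 - 1)) + √(-263) = -3930*(1 - 1) + I*√263 = -3930*0 + I*√263 = -393*0 + I*√263 = 0 + I*√263 = I*√263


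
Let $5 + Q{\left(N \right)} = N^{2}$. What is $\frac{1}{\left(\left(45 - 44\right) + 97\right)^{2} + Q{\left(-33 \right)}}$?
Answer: $\frac{1}{10688} \approx 9.3563 \cdot 10^{-5}$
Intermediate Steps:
$Q{\left(N \right)} = -5 + N^{2}$
$\frac{1}{\left(\left(45 - 44\right) + 97\right)^{2} + Q{\left(-33 \right)}} = \frac{1}{\left(\left(45 - 44\right) + 97\right)^{2} - \left(5 - \left(-33\right)^{2}\right)} = \frac{1}{\left(\left(45 - 44\right) + 97\right)^{2} + \left(-5 + 1089\right)} = \frac{1}{\left(1 + 97\right)^{2} + 1084} = \frac{1}{98^{2} + 1084} = \frac{1}{9604 + 1084} = \frac{1}{10688}$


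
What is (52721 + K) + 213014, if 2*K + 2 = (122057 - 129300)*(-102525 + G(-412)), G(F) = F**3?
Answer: 507278906347/2 ≈ 2.5364e+11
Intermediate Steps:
K = 507278374877/2 (K = -1 + ((122057 - 129300)*(-102525 + (-412)**3))/2 = -1 + (-7243*(-102525 - 69934528))/2 = -1 + (-7243*(-70037053))/2 = -1 + (1/2)*507278374879 = -1 + 507278374879/2 = 507278374877/2 ≈ 2.5364e+11)
(52721 + K) + 213014 = (52721 + 507278374877/2) + 213014 = 507278480319/2 + 213014 = 507278906347/2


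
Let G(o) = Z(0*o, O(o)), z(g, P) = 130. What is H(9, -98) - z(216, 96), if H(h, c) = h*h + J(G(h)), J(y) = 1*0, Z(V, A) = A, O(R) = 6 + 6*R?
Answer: -49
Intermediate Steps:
G(o) = 6 + 6*o
J(y) = 0
H(h, c) = h**2 (H(h, c) = h*h + 0 = h**2 + 0 = h**2)
H(9, -98) - z(216, 96) = 9**2 - 1*130 = 81 - 130 = -49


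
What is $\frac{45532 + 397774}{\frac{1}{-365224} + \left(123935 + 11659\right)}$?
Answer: $\frac{161905990544}{49522183055} \approx 3.2694$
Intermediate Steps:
$\frac{45532 + 397774}{\frac{1}{-365224} + \left(123935 + 11659\right)} = \frac{443306}{- \frac{1}{365224} + 135594} = \frac{443306}{\frac{49522183055}{365224}} = 443306 \cdot \frac{365224}{49522183055} = \frac{161905990544}{49522183055}$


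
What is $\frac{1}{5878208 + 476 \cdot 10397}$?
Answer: $\frac{1}{10827180} \approx 9.236 \cdot 10^{-8}$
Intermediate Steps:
$\frac{1}{5878208 + 476 \cdot 10397} = \frac{1}{5878208 + 4948972} = \frac{1}{10827180}$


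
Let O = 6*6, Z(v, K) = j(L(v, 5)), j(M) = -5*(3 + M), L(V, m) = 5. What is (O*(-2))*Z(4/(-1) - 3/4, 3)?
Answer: 2880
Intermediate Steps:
j(M) = -15 - 5*M
Z(v, K) = -40 (Z(v, K) = -15 - 5*5 = -15 - 25 = -40)
O = 36
(O*(-2))*Z(4/(-1) - 3/4, 3) = (36*(-2))*(-40) = -72*(-40) = 2880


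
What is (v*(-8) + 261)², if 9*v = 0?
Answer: 68121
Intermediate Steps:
v = 0 (v = (⅑)*0 = 0)
(v*(-8) + 261)² = (0*(-8) + 261)² = (0 + 261)² = 261² = 68121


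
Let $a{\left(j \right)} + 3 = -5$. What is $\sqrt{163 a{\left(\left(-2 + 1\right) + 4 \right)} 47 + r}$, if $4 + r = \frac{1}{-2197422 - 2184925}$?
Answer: $\frac{15 i \sqrt{5231603239040119}}{4382347} \approx 247.57 i$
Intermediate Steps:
$r = - \frac{17529389}{4382347}$ ($r = -4 + \frac{1}{-2197422 - 2184925} = -4 + \frac{1}{-4382347} = -4 - \frac{1}{4382347} = - \frac{17529389}{4382347} \approx -4.0$)
$a{\left(j \right)} = -8$ ($a{\left(j \right)} = -3 - 5 = -8$)
$\sqrt{163 a{\left(\left(-2 + 1\right) + 4 \right)} 47 + r} = \sqrt{163 \left(-8\right) 47 - \frac{17529389}{4382347}} = \sqrt{\left(-1304\right) 47 - \frac{17529389}{4382347}} = \sqrt{-61288 - \frac{17529389}{4382347}} = \sqrt{- \frac{268602812325}{4382347}} = \frac{15 i \sqrt{5231603239040119}}{4382347}$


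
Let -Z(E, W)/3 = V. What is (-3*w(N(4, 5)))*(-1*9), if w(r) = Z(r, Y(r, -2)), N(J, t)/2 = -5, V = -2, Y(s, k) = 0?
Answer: 162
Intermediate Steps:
N(J, t) = -10 (N(J, t) = 2*(-5) = -10)
Z(E, W) = 6 (Z(E, W) = -3*(-2) = 6)
w(r) = 6
(-3*w(N(4, 5)))*(-1*9) = (-3*6)*(-1*9) = -18*(-9) = 162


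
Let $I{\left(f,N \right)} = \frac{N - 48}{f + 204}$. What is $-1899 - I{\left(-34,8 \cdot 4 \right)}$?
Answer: $- \frac{161407}{85} \approx -1898.9$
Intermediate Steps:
$I{\left(f,N \right)} = \frac{-48 + N}{204 + f}$
$-1899 - I{\left(-34,8 \cdot 4 \right)} = -1899 - \frac{-48 + 8 \cdot 4}{204 - 34} = -1899 - \frac{-48 + 32}{170} = -1899 - \frac{1}{170} \left(-16\right) = -1899 - - \frac{8}{85} = -1899 + \frac{8}{85} = - \frac{161407}{85}$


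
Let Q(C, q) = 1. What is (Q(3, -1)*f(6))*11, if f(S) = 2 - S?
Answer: -44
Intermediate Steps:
(Q(3, -1)*f(6))*11 = (1*(2 - 1*6))*11 = (1*(2 - 6))*11 = (1*(-4))*11 = -4*11 = -44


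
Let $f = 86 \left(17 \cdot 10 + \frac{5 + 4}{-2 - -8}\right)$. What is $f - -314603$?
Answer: $329352$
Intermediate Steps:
$f = 14749$ ($f = 86 \left(170 + \frac{9}{-2 + 8}\right) = 86 \left(170 + \frac{9}{6}\right) = 86 \left(170 + 9 \cdot \frac{1}{6}\right) = 86 \left(170 + \frac{3}{2}\right) = 86 \cdot \frac{343}{2} = 14749$)
$f - -314603 = 14749 - -314603 = 14749 + 314603 = 329352$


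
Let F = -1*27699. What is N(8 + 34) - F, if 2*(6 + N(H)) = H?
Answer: 27714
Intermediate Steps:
F = -27699
N(H) = -6 + H/2
N(8 + 34) - F = (-6 + (8 + 34)/2) - 1*(-27699) = (-6 + (1/2)*42) + 27699 = (-6 + 21) + 27699 = 15 + 27699 = 27714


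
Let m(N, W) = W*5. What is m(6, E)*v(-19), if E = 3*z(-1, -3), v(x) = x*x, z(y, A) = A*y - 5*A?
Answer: 97470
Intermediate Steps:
z(y, A) = -5*A + A*y
v(x) = x²
E = 54 (E = 3*(-3*(-5 - 1)) = 3*(-3*(-6)) = 3*18 = 54)
m(N, W) = 5*W
m(6, E)*v(-19) = (5*54)*(-19)² = 270*361 = 97470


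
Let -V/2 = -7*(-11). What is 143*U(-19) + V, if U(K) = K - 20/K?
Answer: -51689/19 ≈ -2720.5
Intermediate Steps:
V = -154 (V = -(-14)*(-11) = -2*77 = -154)
143*U(-19) + V = 143*(-19 - 20/(-19)) - 154 = 143*(-19 - 20*(-1/19)) - 154 = 143*(-19 + 20/19) - 154 = 143*(-341/19) - 154 = -48763/19 - 154 = -51689/19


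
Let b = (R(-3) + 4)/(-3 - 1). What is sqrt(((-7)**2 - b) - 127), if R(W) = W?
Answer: I*sqrt(311)/2 ≈ 8.8176*I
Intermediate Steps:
b = -1/4 (b = (-3 + 4)/(-3 - 1) = 1/(-4) = -1/4*1 = -1/4 ≈ -0.25000)
sqrt(((-7)**2 - b) - 127) = sqrt(((-7)**2 - 1*(-1/4)) - 127) = sqrt((49 + 1/4) - 127) = sqrt(197/4 - 127) = sqrt(-311/4) = I*sqrt(311)/2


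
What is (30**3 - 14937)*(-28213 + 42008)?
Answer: 166409085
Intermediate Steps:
(30**3 - 14937)*(-28213 + 42008) = (27000 - 14937)*13795 = 12063*13795 = 166409085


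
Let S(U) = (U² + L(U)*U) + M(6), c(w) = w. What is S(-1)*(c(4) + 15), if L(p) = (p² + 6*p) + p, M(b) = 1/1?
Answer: 152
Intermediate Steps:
M(b) = 1
L(p) = p² + 7*p
S(U) = 1 + U² + U²*(7 + U) (S(U) = (U² + (U*(7 + U))*U) + 1 = (U² + U²*(7 + U)) + 1 = 1 + U² + U²*(7 + U))
S(-1)*(c(4) + 15) = (1 + (-1)³ + 8*(-1)²)*(4 + 15) = (1 - 1 + 8*1)*19 = (1 - 1 + 8)*19 = 8*19 = 152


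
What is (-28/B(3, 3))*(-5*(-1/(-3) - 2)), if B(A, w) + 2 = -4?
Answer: 350/9 ≈ 38.889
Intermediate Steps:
B(A, w) = -6 (B(A, w) = -2 - 4 = -6)
(-28/B(3, 3))*(-5*(-1/(-3) - 2)) = (-28/(-6))*(-5*(-1/(-3) - 2)) = (-28*(-⅙))*(-5*(-1*(-⅓) - 2)) = 14*(-5*(⅓ - 2))/3 = 14*(-5*(-5/3))/3 = (14/3)*(25/3) = 350/9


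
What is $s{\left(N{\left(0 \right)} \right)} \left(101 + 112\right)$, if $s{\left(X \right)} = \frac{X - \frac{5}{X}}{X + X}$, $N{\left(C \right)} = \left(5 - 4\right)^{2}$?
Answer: $-426$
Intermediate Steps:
$N{\left(C \right)} = 1$ ($N{\left(C \right)} = 1^{2} = 1$)
$s{\left(X \right)} = \frac{X - \frac{5}{X}}{2 X}$
$s{\left(N{\left(0 \right)} \right)} \left(101 + 112\right) = \frac{-5 + 1^{2}}{2 \cdot 1} \left(101 + 112\right) = \frac{1}{2} \cdot 1 \left(-5 + 1\right) 213 = \frac{1}{2} \cdot 1 \left(-4\right) 213 = \left(-2\right) 213 = -426$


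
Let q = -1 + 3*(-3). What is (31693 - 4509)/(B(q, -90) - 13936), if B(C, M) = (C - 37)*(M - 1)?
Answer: -27184/9659 ≈ -2.8144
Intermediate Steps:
q = -10 (q = -1 - 9 = -10)
B(C, M) = (-1 + M)*(-37 + C) (B(C, M) = (-37 + C)*(-1 + M) = (-1 + M)*(-37 + C))
(31693 - 4509)/(B(q, -90) - 13936) = (31693 - 4509)/((37 - 1*(-10) - 37*(-90) - 10*(-90)) - 13936) = 27184/((37 + 10 + 3330 + 900) - 13936) = 27184/(4277 - 13936) = 27184/(-9659) = 27184*(-1/9659) = -27184/9659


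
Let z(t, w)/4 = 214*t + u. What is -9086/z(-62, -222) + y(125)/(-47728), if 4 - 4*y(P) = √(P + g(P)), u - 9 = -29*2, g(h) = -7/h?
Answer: 108400835/635593776 + √78090/4772800 ≈ 0.17061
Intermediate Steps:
u = -49 (u = 9 - 29*2 = 9 - 58 = -49)
z(t, w) = -196 + 856*t (z(t, w) = 4*(214*t - 49) = 4*(-49 + 214*t) = -196 + 856*t)
y(P) = 1 - √(P - 7/P)/4
-9086/z(-62, -222) + y(125)/(-47728) = -9086/(-196 + 856*(-62)) + (1 - √(125 - 7/125)/4)/(-47728) = -9086/(-196 - 53072) + (1 - √(125 - 7*1/125)/4)*(-1/47728) = -9086/(-53268) + (1 - √(125 - 7/125)/4)*(-1/47728) = -9086*(-1/53268) + (1 - √78090/100)*(-1/47728) = 4543/26634 + (1 - √78090/100)*(-1/47728) = 4543/26634 + (-1/47728 + √78090/4772800) = 108400835/635593776 + √78090/4772800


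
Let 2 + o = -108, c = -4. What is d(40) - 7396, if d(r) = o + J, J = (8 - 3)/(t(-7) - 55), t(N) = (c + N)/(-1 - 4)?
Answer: -1981609/264 ≈ -7506.1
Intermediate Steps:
o = -110 (o = -2 - 108 = -110)
t(N) = ⅘ - N/5 (t(N) = (-4 + N)/(-1 - 4) = (-4 + N)/(-5) = (-4 + N)*(-⅕) = ⅘ - N/5)
J = -25/264 (J = (8 - 3)/((⅘ - ⅕*(-7)) - 55) = 5/((⅘ + 7/5) - 55) = 5/(11/5 - 55) = 5/(-264/5) = 5*(-5/264) = -25/264 ≈ -0.094697)
d(r) = -29065/264 (d(r) = -110 - 25/264 = -29065/264)
d(40) - 7396 = -29065/264 - 7396 = -1981609/264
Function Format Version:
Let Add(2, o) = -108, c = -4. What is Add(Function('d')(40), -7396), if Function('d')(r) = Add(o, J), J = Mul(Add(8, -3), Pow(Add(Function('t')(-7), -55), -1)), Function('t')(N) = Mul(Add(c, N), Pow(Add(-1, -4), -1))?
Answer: Rational(-1981609, 264) ≈ -7506.1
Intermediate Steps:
o = -110 (o = Add(-2, -108) = -110)
Function('t')(N) = Add(Rational(4, 5), Mul(Rational(-1, 5), N)) (Function('t')(N) = Mul(Add(-4, N), Pow(Add(-1, -4), -1)) = Mul(Add(-4, N), Pow(-5, -1)) = Mul(Add(-4, N), Rational(-1, 5)) = Add(Rational(4, 5), Mul(Rational(-1, 5), N)))
J = Rational(-25, 264) (J = Mul(Add(8, -3), Pow(Add(Add(Rational(4, 5), Mul(Rational(-1, 5), -7)), -55), -1)) = Mul(5, Pow(Add(Add(Rational(4, 5), Rational(7, 5)), -55), -1)) = Mul(5, Pow(Add(Rational(11, 5), -55), -1)) = Mul(5, Pow(Rational(-264, 5), -1)) = Mul(5, Rational(-5, 264)) = Rational(-25, 264) ≈ -0.094697)
Function('d')(r) = Rational(-29065, 264) (Function('d')(r) = Add(-110, Rational(-25, 264)) = Rational(-29065, 264))
Add(Function('d')(40), -7396) = Add(Rational(-29065, 264), -7396) = Rational(-1981609, 264)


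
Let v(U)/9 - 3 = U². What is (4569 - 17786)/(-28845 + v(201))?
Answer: -13217/334791 ≈ -0.039478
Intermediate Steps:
v(U) = 27 + 9*U²
(4569 - 17786)/(-28845 + v(201)) = (4569 - 17786)/(-28845 + (27 + 9*201²)) = -13217/(-28845 + (27 + 9*40401)) = -13217/(-28845 + (27 + 363609)) = -13217/(-28845 + 363636) = -13217/334791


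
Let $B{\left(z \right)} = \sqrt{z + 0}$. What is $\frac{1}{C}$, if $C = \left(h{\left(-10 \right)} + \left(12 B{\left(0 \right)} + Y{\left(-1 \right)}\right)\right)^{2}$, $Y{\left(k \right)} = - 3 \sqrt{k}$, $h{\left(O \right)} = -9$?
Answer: $\frac{2}{225} - \frac{i}{150} \approx 0.0088889 - 0.0066667 i$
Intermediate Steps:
$B{\left(z \right)} = \sqrt{z}$
$C = \left(-9 - 3 i\right)^{2}$ ($C = \left(-9 + \left(12 \sqrt{0} - 3 \sqrt{-1}\right)\right)^{2} = \left(-9 + \left(12 \cdot 0 - 3 i\right)\right)^{2} = \left(-9 + \left(0 - 3 i\right)\right)^{2} = \left(-9 - 3 i\right)^{2} \approx 72.0 + 54.0 i$)
$\frac{1}{C} = \frac{1}{72 + 54 i} = \frac{72 - 54 i}{8100}$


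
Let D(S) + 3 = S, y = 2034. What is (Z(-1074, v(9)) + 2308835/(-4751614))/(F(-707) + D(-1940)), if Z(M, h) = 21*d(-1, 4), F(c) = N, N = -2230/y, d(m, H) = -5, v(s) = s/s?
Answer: 509749186185/9394634613644 ≈ 0.054260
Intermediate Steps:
v(s) = 1
D(S) = -3 + S
N = -1115/1017 (N = -2230/2034 = -2230*1/2034 = -1115/1017 ≈ -1.0964)
F(c) = -1115/1017
Z(M, h) = -105 (Z(M, h) = 21*(-5) = -105)
(Z(-1074, v(9)) + 2308835/(-4751614))/(F(-707) + D(-1940)) = (-105 + 2308835/(-4751614))/(-1115/1017 + (-3 - 1940)) = (-105 + 2308835*(-1/4751614))/(-1115/1017 - 1943) = (-105 - 2308835/4751614)/(-1977146/1017) = -501228305/4751614*(-1017/1977146) = 509749186185/9394634613644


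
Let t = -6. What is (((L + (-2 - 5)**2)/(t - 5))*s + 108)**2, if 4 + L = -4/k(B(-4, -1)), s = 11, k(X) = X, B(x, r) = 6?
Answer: 36481/9 ≈ 4053.4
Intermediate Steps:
L = -14/3 (L = -4 - 4/6 = -4 - 4*1/6 = -4 - 2/3 = -14/3 ≈ -4.6667)
(((L + (-2 - 5)**2)/(t - 5))*s + 108)**2 = (((-14/3 + (-2 - 5)**2)/(-6 - 5))*11 + 108)**2 = (((-14/3 + (-7)**2)/(-11))*11 + 108)**2 = (((-14/3 + 49)*(-1/11))*11 + 108)**2 = (((133/3)*(-1/11))*11 + 108)**2 = (-133/33*11 + 108)**2 = (-133/3 + 108)**2 = (191/3)**2 = 36481/9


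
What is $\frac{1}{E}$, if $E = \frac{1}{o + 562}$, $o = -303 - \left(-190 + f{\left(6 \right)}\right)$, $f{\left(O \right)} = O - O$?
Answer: $449$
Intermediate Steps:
$f{\left(O \right)} = 0$
$o = -113$ ($o = -303 + \left(190 - 0\right) = -303 + \left(190 + 0\right) = -303 + 190 = -113$)
$E = \frac{1}{449}$ ($E = \frac{1}{-113 + 562} = \frac{1}{449} \approx 0.0022272$)
$\frac{1}{E} = \frac{1}{\frac{1}{449}} = 449$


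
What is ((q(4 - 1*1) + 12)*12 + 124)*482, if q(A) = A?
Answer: 146528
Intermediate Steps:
((q(4 - 1*1) + 12)*12 + 124)*482 = (((4 - 1*1) + 12)*12 + 124)*482 = (((4 - 1) + 12)*12 + 124)*482 = ((3 + 12)*12 + 124)*482 = (15*12 + 124)*482 = (180 + 124)*482 = 304*482 = 146528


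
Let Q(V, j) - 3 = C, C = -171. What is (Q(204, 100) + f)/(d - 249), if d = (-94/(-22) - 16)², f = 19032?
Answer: -47553/281 ≈ -169.23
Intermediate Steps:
Q(V, j) = -168 (Q(V, j) = 3 - 171 = -168)
d = 16641/121 (d = (-94*(-1/22) - 16)² = (47/11 - 16)² = (-129/11)² = 16641/121 ≈ 137.53)
(Q(204, 100) + f)/(d - 249) = (-168 + 19032)/(16641/121 - 249) = 18864/(-13488/121) = 18864*(-121/13488) = -47553/281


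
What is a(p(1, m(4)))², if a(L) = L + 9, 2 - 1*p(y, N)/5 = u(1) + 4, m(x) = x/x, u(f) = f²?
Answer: 36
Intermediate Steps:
m(x) = 1
p(y, N) = -15 (p(y, N) = 10 - 5*(1² + 4) = 10 - 5*(1 + 4) = 10 - 5*5 = 10 - 25 = -15)
a(L) = 9 + L
a(p(1, m(4)))² = (9 - 15)² = (-6)² = 36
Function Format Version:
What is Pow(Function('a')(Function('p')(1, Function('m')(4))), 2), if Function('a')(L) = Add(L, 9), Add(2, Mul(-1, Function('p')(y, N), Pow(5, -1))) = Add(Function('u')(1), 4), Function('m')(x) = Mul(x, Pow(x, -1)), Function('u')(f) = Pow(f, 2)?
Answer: 36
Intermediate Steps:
Function('m')(x) = 1
Function('p')(y, N) = -15 (Function('p')(y, N) = Add(10, Mul(-5, Add(Pow(1, 2), 4))) = Add(10, Mul(-5, Add(1, 4))) = Add(10, Mul(-5, 5)) = Add(10, -25) = -15)
Function('a')(L) = Add(9, L)
Pow(Function('a')(Function('p')(1, Function('m')(4))), 2) = Pow(Add(9, -15), 2) = Pow(-6, 2) = 36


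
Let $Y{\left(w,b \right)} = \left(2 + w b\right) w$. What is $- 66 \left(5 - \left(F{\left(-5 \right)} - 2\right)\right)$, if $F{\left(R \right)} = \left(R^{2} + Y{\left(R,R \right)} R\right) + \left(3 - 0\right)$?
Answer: $45936$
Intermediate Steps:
$Y{\left(w,b \right)} = w \left(2 + b w\right)$ ($Y{\left(w,b \right)} = \left(2 + b w\right) w = w \left(2 + b w\right)$)
$F{\left(R \right)} = 3 + R^{2} + R^{2} \left(2 + R^{2}\right)$ ($F{\left(R \right)} = \left(R^{2} + R \left(2 + R R\right) R\right) + \left(3 - 0\right) = \left(R^{2} + R \left(2 + R^{2}\right) R\right) + \left(3 + 0\right) = \left(R^{2} + R^{2} \left(2 + R^{2}\right)\right) + 3 = 3 + R^{2} + R^{2} \left(2 + R^{2}\right)$)
$- 66 \left(5 - \left(F{\left(-5 \right)} - 2\right)\right) = - 66 \left(5 - \left(\left(3 + \left(-5\right)^{4} + 3 \left(-5\right)^{2}\right) - 2\right)\right) = - 66 \left(5 - \left(\left(3 + 625 + 3 \cdot 25\right) - 2\right)\right) = - 66 \left(5 - \left(\left(3 + 625 + 75\right) - 2\right)\right) = - 66 \left(5 - \left(703 - 2\right)\right) = - 66 \left(5 - 701\right) = \left(-66\right) \left(-696\right) = 45936$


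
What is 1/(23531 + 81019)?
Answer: 1/104550 ≈ 9.5648e-6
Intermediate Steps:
1/(23531 + 81019) = 1/104550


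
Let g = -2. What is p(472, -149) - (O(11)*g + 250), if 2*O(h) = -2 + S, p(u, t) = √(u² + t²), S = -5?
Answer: -257 + √244985 ≈ 237.96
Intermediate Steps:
p(u, t) = √(t² + u²)
O(h) = -7/2 (O(h) = (-2 - 5)/2 = (½)*(-7) = -7/2)
p(472, -149) - (O(11)*g + 250) = √((-149)² + 472²) - (-7/2*(-2) + 250) = √(22201 + 222784) - (7 + 250) = √244985 - 1*257 = √244985 - 257 = -257 + √244985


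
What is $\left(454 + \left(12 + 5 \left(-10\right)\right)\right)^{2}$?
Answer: $173056$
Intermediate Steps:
$\left(454 + \left(12 + 5 \left(-10\right)\right)\right)^{2} = \left(454 + \left(12 - 50\right)\right)^{2} = \left(454 - 38\right)^{2} = 416^{2} = 173056$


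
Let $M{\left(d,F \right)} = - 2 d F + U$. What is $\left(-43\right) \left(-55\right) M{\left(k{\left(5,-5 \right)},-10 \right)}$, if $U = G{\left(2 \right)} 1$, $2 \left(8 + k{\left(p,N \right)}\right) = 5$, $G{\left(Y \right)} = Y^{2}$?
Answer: $-250690$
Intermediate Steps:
$k{\left(p,N \right)} = - \frac{11}{2}$ ($k{\left(p,N \right)} = -8 + \frac{1}{2} \cdot 5 = -8 + \frac{5}{2} = - \frac{11}{2}$)
$U = 4$ ($U = 2^{2} \cdot 1 = 4 \cdot 1 = 4$)
$M{\left(d,F \right)} = 4 - 2 F d$ ($M{\left(d,F \right)} = - 2 d F + 4 = - 2 F d + 4 = 4 - 2 F d$)
$\left(-43\right) \left(-55\right) M{\left(k{\left(5,-5 \right)},-10 \right)} = \left(-43\right) \left(-55\right) \left(4 - \left(-20\right) \left(- \frac{11}{2}\right)\right) = 2365 \left(4 - 110\right) = 2365 \left(-106\right) = -250690$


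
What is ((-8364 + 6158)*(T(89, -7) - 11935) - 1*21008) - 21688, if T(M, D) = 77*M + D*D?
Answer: 11060102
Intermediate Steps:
T(M, D) = D**2 + 77*M (T(M, D) = 77*M + D**2 = D**2 + 77*M)
((-8364 + 6158)*(T(89, -7) - 11935) - 1*21008) - 21688 = ((-8364 + 6158)*(((-7)**2 + 77*89) - 11935) - 1*21008) - 21688 = (-2206*((49 + 6853) - 11935) - 21008) - 21688 = (-2206*(6902 - 11935) - 21008) - 21688 = (-2206*(-5033) - 21008) - 21688 = (11102798 - 21008) - 21688 = 11081790 - 21688 = 11060102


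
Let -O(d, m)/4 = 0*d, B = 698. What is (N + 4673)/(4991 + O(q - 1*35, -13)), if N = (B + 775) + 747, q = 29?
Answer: 6893/4991 ≈ 1.3811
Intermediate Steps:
N = 2220 (N = (698 + 775) + 747 = 1473 + 747 = 2220)
O(d, m) = 0 (O(d, m) = -0*d = -4*0 = 0)
(N + 4673)/(4991 + O(q - 1*35, -13)) = (2220 + 4673)/(4991 + 0) = 6893/4991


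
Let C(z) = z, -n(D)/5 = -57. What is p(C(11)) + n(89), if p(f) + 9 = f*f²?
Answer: 1607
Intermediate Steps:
n(D) = 285 (n(D) = -5*(-57) = 285)
p(f) = -9 + f³ (p(f) = -9 + f*f² = -9 + f³)
p(C(11)) + n(89) = (-9 + 11³) + 285 = (-9 + 1331) + 285 = 1322 + 285 = 1607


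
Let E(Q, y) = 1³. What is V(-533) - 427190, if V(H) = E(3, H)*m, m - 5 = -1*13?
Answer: -427198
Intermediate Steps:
E(Q, y) = 1
m = -8 (m = 5 - 1*13 = 5 - 13 = -8)
V(H) = -8 (V(H) = 1*(-8) = -8)
V(-533) - 427190 = -8 - 427190 = -427198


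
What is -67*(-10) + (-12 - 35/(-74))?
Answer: 48727/74 ≈ 658.47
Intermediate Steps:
-67*(-10) + (-12 - 35/(-74)) = 670 + (-12 - 35*(-1/74)) = 670 + (-12 + 35/74) = 670 - 853/74 = 48727/74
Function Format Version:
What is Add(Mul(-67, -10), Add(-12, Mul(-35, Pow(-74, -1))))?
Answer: Rational(48727, 74) ≈ 658.47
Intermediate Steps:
Add(Mul(-67, -10), Add(-12, Mul(-35, Pow(-74, -1)))) = Add(670, Add(-12, Mul(-35, Rational(-1, 74)))) = Add(670, Add(-12, Rational(35, 74))) = Add(670, Rational(-853, 74)) = Rational(48727, 74)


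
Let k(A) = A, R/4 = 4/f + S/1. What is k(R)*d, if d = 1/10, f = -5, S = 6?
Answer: 52/25 ≈ 2.0800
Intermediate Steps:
R = 104/5 (R = 4*(4/(-5) + 6/1) = 4*(4*(-1/5) + 6*1) = 4*(-4/5 + 6) = 4*(26/5) = 104/5 ≈ 20.800)
d = 1/10 ≈ 0.10000
k(R)*d = (104/5)*(1/10) = 52/25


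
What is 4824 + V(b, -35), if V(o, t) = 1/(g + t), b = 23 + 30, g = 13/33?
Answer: 5508975/1142 ≈ 4824.0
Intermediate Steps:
g = 13/33 (g = 13*(1/33) = 13/33 ≈ 0.39394)
b = 53
V(o, t) = 1/(13/33 + t)
4824 + V(b, -35) = 4824 + 33/(13 + 33*(-35)) = 4824 + 33/(13 - 1155) = 4824 + 33/(-1142) = 4824 + 33*(-1/1142) = 4824 - 33/1142 = 5508975/1142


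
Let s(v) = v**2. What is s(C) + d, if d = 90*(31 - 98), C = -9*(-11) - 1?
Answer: 3574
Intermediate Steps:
C = 98 (C = 99 - 1 = 98)
d = -6030 (d = 90*(-67) = -6030)
s(C) + d = 98**2 - 6030 = 9604 - 6030 = 3574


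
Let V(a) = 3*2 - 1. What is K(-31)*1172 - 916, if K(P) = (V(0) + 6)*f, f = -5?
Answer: -65376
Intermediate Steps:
V(a) = 5 (V(a) = 6 - 1 = 5)
K(P) = -55 (K(P) = (5 + 6)*(-5) = 11*(-5) = -55)
K(-31)*1172 - 916 = -55*1172 - 916 = -64460 - 916 = -65376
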